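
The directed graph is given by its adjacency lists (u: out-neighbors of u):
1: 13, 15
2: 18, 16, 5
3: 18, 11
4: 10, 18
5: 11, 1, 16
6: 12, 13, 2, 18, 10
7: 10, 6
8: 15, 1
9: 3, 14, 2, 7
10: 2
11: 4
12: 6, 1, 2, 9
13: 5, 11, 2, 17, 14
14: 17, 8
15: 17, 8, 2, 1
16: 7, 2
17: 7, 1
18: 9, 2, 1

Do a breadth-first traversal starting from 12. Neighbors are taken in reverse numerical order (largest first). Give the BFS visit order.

Visit 12; enqueue 9, 6, 2, 1 → queue [9, 6, 2, 1]
Visit 9; enqueue 14, 7, 3 → queue [6, 2, 1, 14, 7, 3]
Visit 6; enqueue 18, 13, 10 → queue [2, 1, 14, 7, 3, 18, 13, 10]
Visit 2; enqueue 16, 5 → queue [1, 14, 7, 3, 18, 13, 10, 16, 5]
Visit 1; enqueue 15 → queue [14, 7, 3, 18, 13, 10, 16, 5, 15]
Visit 14; enqueue 17, 8 → queue [7, 3, 18, 13, 10, 16, 5, 15, 17, 8]
Visit 7 → queue [3, 18, 13, 10, 16, 5, 15, 17, 8]
Visit 3; enqueue 11 → queue [18, 13, 10, 16, 5, 15, 17, 8, 11]
Visit 18 → queue [13, 10, 16, 5, 15, 17, 8, 11]
Visit 13 → queue [10, 16, 5, 15, 17, 8, 11]
Visit 10 → queue [16, 5, 15, 17, 8, 11]
Visit 16 → queue [5, 15, 17, 8, 11]
Visit 5 → queue [15, 17, 8, 11]
Visit 15 → queue [17, 8, 11]
Visit 17 → queue [8, 11]
Visit 8 → queue [11]
Visit 11; enqueue 4 → queue [4]
Visit 4 → queue []

12 -> 9 -> 6 -> 2 -> 1 -> 14 -> 7 -> 3 -> 18 -> 13 -> 10 -> 16 -> 5 -> 15 -> 17 -> 8 -> 11 -> 4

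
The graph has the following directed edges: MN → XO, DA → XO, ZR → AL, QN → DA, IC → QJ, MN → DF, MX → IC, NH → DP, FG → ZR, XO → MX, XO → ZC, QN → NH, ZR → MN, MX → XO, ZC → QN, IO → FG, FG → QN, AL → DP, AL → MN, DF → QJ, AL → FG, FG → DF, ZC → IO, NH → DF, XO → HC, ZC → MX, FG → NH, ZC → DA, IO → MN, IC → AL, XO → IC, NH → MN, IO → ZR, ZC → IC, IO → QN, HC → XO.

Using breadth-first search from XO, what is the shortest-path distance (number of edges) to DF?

Level 0: XO
Level 1: HC, IC, MX, ZC
Level 2: AL, DA, IO, QJ, QN
Level 3: DP, FG, MN, NH, ZR
Level 4: DF
DF first appears at level 4.

4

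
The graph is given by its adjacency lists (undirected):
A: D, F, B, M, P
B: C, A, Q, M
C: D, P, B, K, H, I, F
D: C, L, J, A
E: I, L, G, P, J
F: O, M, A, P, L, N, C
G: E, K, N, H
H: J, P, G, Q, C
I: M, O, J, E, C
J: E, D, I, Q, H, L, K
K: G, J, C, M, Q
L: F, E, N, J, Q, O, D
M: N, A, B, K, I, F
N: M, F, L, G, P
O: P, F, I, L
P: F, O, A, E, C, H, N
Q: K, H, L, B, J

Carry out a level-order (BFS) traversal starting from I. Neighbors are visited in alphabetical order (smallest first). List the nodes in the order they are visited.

I C E J M O B D F H K P G L Q A N

Visit I; enqueue C, E, J, M, O → queue [C, E, J, M, O]
Visit C; enqueue B, D, F, H, K, P → queue [E, J, M, O, B, D, F, H, K, P]
Visit E; enqueue G, L → queue [J, M, O, B, D, F, H, K, P, G, L]
Visit J; enqueue Q → queue [M, O, B, D, F, H, K, P, G, L, Q]
Visit M; enqueue A, N → queue [O, B, D, F, H, K, P, G, L, Q, A, N]
Visit O → queue [B, D, F, H, K, P, G, L, Q, A, N]
Visit B → queue [D, F, H, K, P, G, L, Q, A, N]
Visit D → queue [F, H, K, P, G, L, Q, A, N]
Visit F → queue [H, K, P, G, L, Q, A, N]
Visit H → queue [K, P, G, L, Q, A, N]
Visit K → queue [P, G, L, Q, A, N]
Visit P → queue [G, L, Q, A, N]
Visit G → queue [L, Q, A, N]
Visit L → queue [Q, A, N]
Visit Q → queue [A, N]
Visit A → queue [N]
Visit N → queue []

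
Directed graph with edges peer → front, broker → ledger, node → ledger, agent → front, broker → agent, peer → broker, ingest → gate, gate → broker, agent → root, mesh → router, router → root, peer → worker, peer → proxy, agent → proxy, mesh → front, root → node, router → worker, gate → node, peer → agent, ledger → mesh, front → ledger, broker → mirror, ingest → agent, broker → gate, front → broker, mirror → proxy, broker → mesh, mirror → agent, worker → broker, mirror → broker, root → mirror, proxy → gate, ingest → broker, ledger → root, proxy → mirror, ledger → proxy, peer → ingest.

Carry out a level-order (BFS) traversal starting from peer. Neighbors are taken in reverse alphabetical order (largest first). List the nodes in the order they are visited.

peer, worker, proxy, ingest, front, broker, agent, mirror, gate, ledger, mesh, root, node, router

Visit peer; enqueue worker, proxy, ingest, front, broker, agent → queue [worker, proxy, ingest, front, broker, agent]
Visit worker → queue [proxy, ingest, front, broker, agent]
Visit proxy; enqueue mirror, gate → queue [ingest, front, broker, agent, mirror, gate]
Visit ingest → queue [front, broker, agent, mirror, gate]
Visit front; enqueue ledger → queue [broker, agent, mirror, gate, ledger]
Visit broker; enqueue mesh → queue [agent, mirror, gate, ledger, mesh]
Visit agent; enqueue root → queue [mirror, gate, ledger, mesh, root]
Visit mirror → queue [gate, ledger, mesh, root]
Visit gate; enqueue node → queue [ledger, mesh, root, node]
Visit ledger → queue [mesh, root, node]
Visit mesh; enqueue router → queue [root, node, router]
Visit root → queue [node, router]
Visit node → queue [router]
Visit router → queue []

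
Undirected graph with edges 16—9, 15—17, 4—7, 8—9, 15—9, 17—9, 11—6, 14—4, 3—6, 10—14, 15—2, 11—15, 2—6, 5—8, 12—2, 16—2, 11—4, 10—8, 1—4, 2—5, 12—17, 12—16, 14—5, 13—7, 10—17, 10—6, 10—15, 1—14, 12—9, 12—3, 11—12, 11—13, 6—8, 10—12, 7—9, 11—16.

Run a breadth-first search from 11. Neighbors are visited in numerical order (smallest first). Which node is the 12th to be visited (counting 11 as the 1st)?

3

Visit 11; enqueue 4, 6, 12, 13, 15, 16 → queue [4, 6, 12, 13, 15, 16]
Visit 4; enqueue 1, 7, 14 → queue [6, 12, 13, 15, 16, 1, 7, 14]
Visit 6; enqueue 2, 3, 8, 10 → queue [12, 13, 15, 16, 1, 7, 14, 2, 3, 8, 10]
Visit 12; enqueue 9, 17 → queue [13, 15, 16, 1, 7, 14, 2, 3, 8, 10, 9, 17]
Visit 13 → queue [15, 16, 1, 7, 14, 2, 3, 8, 10, 9, 17]
Visit 15 → queue [16, 1, 7, 14, 2, 3, 8, 10, 9, 17]
Visit 16 → queue [1, 7, 14, 2, 3, 8, 10, 9, 17]
Visit 1 → queue [7, 14, 2, 3, 8, 10, 9, 17]
Visit 7 → queue [14, 2, 3, 8, 10, 9, 17]
Visit 14; enqueue 5 → queue [2, 3, 8, 10, 9, 17, 5]
Visit 2 → queue [3, 8, 10, 9, 17, 5]
Visit 3 → queue [8, 10, 9, 17, 5]
Visit 8 → queue [10, 9, 17, 5]
Visit 10 → queue [9, 17, 5]
Visit 9 → queue [17, 5]
Visit 17 → queue [5]
Visit 5 → queue []

Visit order: 11, 4, 6, 12, 13, 15, 16, 1, 7, 14, 2, 3, 8, 10, 9, 17, 5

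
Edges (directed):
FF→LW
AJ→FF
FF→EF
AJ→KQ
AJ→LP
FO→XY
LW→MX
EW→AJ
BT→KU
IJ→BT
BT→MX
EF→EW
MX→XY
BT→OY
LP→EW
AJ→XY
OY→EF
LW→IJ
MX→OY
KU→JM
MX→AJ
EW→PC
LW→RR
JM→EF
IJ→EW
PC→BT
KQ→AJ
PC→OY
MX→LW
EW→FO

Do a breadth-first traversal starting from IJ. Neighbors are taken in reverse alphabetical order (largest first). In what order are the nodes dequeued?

Visit IJ; enqueue EW, BT → queue [EW, BT]
Visit EW; enqueue PC, FO, AJ → queue [BT, PC, FO, AJ]
Visit BT; enqueue OY, MX, KU → queue [PC, FO, AJ, OY, MX, KU]
Visit PC → queue [FO, AJ, OY, MX, KU]
Visit FO; enqueue XY → queue [AJ, OY, MX, KU, XY]
Visit AJ; enqueue LP, KQ, FF → queue [OY, MX, KU, XY, LP, KQ, FF]
Visit OY; enqueue EF → queue [MX, KU, XY, LP, KQ, FF, EF]
Visit MX; enqueue LW → queue [KU, XY, LP, KQ, FF, EF, LW]
Visit KU; enqueue JM → queue [XY, LP, KQ, FF, EF, LW, JM]
Visit XY → queue [LP, KQ, FF, EF, LW, JM]
Visit LP → queue [KQ, FF, EF, LW, JM]
Visit KQ → queue [FF, EF, LW, JM]
Visit FF → queue [EF, LW, JM]
Visit EF → queue [LW, JM]
Visit LW; enqueue RR → queue [JM, RR]
Visit JM → queue [RR]
Visit RR → queue []

IJ -> EW -> BT -> PC -> FO -> AJ -> OY -> MX -> KU -> XY -> LP -> KQ -> FF -> EF -> LW -> JM -> RR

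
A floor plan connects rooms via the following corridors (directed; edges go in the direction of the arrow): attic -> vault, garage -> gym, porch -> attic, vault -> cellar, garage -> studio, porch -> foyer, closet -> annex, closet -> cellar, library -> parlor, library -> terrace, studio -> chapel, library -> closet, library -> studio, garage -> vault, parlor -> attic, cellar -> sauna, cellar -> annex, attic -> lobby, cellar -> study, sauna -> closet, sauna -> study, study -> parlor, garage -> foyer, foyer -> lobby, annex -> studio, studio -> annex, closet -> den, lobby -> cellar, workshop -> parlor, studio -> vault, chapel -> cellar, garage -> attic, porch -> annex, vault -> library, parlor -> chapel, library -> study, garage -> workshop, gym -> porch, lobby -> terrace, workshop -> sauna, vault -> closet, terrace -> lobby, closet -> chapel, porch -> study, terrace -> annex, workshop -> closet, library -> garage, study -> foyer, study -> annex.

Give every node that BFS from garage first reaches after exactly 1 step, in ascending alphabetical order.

Level 0: garage
Level 1: attic, foyer, gym, studio, vault, workshop
Level 2: annex, cellar, chapel, closet, library, lobby, parlor, porch, sauna
Level 3: den, study, terrace

attic, foyer, gym, studio, vault, workshop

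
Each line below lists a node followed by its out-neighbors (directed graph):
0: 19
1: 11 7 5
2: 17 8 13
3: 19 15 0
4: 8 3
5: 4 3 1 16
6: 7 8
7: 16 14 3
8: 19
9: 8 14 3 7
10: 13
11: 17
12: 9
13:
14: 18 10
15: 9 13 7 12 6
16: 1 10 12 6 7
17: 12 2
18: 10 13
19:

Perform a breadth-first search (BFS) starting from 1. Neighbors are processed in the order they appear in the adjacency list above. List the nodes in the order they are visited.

Visit 1; enqueue 11, 7, 5 → queue [11, 7, 5]
Visit 11; enqueue 17 → queue [7, 5, 17]
Visit 7; enqueue 16, 14, 3 → queue [5, 17, 16, 14, 3]
Visit 5; enqueue 4 → queue [17, 16, 14, 3, 4]
Visit 17; enqueue 12, 2 → queue [16, 14, 3, 4, 12, 2]
Visit 16; enqueue 10, 6 → queue [14, 3, 4, 12, 2, 10, 6]
Visit 14; enqueue 18 → queue [3, 4, 12, 2, 10, 6, 18]
Visit 3; enqueue 19, 15, 0 → queue [4, 12, 2, 10, 6, 18, 19, 15, 0]
Visit 4; enqueue 8 → queue [12, 2, 10, 6, 18, 19, 15, 0, 8]
Visit 12; enqueue 9 → queue [2, 10, 6, 18, 19, 15, 0, 8, 9]
Visit 2; enqueue 13 → queue [10, 6, 18, 19, 15, 0, 8, 9, 13]
Visit 10 → queue [6, 18, 19, 15, 0, 8, 9, 13]
Visit 6 → queue [18, 19, 15, 0, 8, 9, 13]
Visit 18 → queue [19, 15, 0, 8, 9, 13]
Visit 19 → queue [15, 0, 8, 9, 13]
Visit 15 → queue [0, 8, 9, 13]
Visit 0 → queue [8, 9, 13]
Visit 8 → queue [9, 13]
Visit 9 → queue [13]
Visit 13 → queue []

1 11 7 5 17 16 14 3 4 12 2 10 6 18 19 15 0 8 9 13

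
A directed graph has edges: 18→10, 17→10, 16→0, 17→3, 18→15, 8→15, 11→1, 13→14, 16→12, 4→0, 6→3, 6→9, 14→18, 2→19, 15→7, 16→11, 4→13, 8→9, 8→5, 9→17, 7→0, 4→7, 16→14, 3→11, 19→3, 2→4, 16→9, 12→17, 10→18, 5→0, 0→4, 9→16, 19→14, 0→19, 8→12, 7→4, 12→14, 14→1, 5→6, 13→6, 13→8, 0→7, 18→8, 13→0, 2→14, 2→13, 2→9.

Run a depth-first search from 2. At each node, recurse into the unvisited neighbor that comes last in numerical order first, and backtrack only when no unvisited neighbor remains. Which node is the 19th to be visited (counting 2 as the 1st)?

Visit 2
2 → 19
19 → 14
14 → 18
18 → 15
15 → 7
7 → 4
4 → 13
13 → 8
8 → 12
12 → 17
17 → 10
17 → 3
3 → 11
11 → 1
8 → 9
9 → 16
16 → 0
8 → 5
5 → 6

Visit order: 2, 19, 14, 18, 15, 7, 4, 13, 8, 12, 17, 10, 3, 11, 1, 9, 16, 0, 5, 6

5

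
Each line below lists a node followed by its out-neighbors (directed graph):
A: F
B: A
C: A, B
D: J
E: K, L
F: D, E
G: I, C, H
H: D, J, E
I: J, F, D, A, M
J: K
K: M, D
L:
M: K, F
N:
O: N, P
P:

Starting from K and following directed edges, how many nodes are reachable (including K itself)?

BFS from K visits: K, M, D, F, J, E, L
Reachable nodes: 7 of 16 total.

7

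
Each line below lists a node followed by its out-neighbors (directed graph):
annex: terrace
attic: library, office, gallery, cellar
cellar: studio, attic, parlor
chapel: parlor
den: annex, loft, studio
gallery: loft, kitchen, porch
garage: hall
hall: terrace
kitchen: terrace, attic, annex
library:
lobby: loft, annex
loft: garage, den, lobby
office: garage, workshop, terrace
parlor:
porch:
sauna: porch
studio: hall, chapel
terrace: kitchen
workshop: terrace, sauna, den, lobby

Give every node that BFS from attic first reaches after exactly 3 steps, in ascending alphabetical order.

annex, chapel, den, hall, lobby, sauna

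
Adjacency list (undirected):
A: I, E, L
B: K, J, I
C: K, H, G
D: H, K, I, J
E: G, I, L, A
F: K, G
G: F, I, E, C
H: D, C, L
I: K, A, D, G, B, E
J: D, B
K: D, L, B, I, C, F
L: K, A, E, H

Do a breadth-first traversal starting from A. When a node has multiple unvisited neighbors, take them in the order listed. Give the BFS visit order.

A, I, E, L, K, D, G, B, H, C, F, J

Visit A; enqueue I, E, L → queue [I, E, L]
Visit I; enqueue K, D, G, B → queue [E, L, K, D, G, B]
Visit E → queue [L, K, D, G, B]
Visit L; enqueue H → queue [K, D, G, B, H]
Visit K; enqueue C, F → queue [D, G, B, H, C, F]
Visit D; enqueue J → queue [G, B, H, C, F, J]
Visit G → queue [B, H, C, F, J]
Visit B → queue [H, C, F, J]
Visit H → queue [C, F, J]
Visit C → queue [F, J]
Visit F → queue [J]
Visit J → queue []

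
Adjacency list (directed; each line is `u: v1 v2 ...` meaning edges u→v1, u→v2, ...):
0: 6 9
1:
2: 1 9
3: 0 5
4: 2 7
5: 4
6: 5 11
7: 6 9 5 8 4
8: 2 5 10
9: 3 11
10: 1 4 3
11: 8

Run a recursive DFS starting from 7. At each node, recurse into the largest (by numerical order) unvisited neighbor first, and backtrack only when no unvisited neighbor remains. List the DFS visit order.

Visit 7
7 → 9
9 → 11
11 → 8
8 → 10
10 → 4
4 → 2
2 → 1
10 → 3
3 → 5
3 → 0
0 → 6

7 → 9 → 11 → 8 → 10 → 4 → 2 → 1 → 3 → 5 → 0 → 6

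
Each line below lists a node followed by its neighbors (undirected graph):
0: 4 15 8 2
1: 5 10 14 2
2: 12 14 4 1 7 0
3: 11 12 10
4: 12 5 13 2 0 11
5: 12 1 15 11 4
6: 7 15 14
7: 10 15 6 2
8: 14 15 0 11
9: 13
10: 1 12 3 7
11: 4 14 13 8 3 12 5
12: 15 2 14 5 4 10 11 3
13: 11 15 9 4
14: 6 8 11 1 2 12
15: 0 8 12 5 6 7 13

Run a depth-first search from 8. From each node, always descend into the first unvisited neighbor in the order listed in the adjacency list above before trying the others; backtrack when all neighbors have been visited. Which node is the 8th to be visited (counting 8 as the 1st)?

12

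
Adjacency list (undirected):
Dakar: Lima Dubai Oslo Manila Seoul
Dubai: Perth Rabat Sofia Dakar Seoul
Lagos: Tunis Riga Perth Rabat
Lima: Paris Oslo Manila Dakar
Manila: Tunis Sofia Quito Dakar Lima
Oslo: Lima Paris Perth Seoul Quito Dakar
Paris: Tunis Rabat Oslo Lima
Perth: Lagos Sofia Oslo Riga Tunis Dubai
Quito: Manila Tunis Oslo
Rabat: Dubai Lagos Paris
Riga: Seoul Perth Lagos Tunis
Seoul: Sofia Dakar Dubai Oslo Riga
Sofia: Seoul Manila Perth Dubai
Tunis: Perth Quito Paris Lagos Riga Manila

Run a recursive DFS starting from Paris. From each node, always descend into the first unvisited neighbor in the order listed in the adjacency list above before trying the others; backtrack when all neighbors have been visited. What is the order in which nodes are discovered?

Paris Tunis Perth Lagos Riga Seoul Sofia Manila Quito Oslo Lima Dakar Dubai Rabat

Visit Paris
Paris → Tunis
Tunis → Perth
Perth → Lagos
Lagos → Riga
Riga → Seoul
Seoul → Sofia
Sofia → Manila
Manila → Quito
Quito → Oslo
Oslo → Lima
Lima → Dakar
Dakar → Dubai
Dubai → Rabat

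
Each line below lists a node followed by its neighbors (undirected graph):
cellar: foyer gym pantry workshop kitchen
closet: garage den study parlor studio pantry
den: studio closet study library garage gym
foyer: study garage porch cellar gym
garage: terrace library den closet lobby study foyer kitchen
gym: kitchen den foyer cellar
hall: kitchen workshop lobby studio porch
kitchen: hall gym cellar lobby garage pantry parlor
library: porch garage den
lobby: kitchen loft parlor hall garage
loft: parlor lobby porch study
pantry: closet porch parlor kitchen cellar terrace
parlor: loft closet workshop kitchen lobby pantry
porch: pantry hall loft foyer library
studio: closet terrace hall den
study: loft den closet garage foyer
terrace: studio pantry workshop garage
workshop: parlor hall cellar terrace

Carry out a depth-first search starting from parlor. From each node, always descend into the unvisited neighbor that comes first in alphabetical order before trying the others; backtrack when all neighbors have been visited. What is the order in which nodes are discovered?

parlor, closet, den, garage, foyer, cellar, gym, kitchen, hall, lobby, loft, porch, library, pantry, terrace, studio, workshop, study

Visit parlor
parlor → closet
closet → den
den → garage
garage → foyer
foyer → cellar
cellar → gym
gym → kitchen
kitchen → hall
hall → lobby
lobby → loft
loft → porch
porch → library
porch → pantry
pantry → terrace
terrace → studio
terrace → workshop
loft → study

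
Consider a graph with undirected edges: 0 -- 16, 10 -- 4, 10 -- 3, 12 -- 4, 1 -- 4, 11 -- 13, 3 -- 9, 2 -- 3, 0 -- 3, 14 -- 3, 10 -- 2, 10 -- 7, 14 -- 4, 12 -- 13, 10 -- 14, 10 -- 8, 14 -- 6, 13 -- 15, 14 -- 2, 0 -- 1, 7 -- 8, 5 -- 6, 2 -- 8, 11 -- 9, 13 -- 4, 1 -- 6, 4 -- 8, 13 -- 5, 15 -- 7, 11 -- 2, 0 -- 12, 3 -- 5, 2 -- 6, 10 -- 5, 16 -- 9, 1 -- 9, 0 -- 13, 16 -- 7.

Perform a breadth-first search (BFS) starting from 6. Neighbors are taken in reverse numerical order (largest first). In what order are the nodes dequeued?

6 → 14 → 5 → 2 → 1 → 10 → 4 → 3 → 13 → 11 → 8 → 9 → 0 → 7 → 12 → 15 → 16

Visit 6; enqueue 14, 5, 2, 1 → queue [14, 5, 2, 1]
Visit 14; enqueue 10, 4, 3 → queue [5, 2, 1, 10, 4, 3]
Visit 5; enqueue 13 → queue [2, 1, 10, 4, 3, 13]
Visit 2; enqueue 11, 8 → queue [1, 10, 4, 3, 13, 11, 8]
Visit 1; enqueue 9, 0 → queue [10, 4, 3, 13, 11, 8, 9, 0]
Visit 10; enqueue 7 → queue [4, 3, 13, 11, 8, 9, 0, 7]
Visit 4; enqueue 12 → queue [3, 13, 11, 8, 9, 0, 7, 12]
Visit 3 → queue [13, 11, 8, 9, 0, 7, 12]
Visit 13; enqueue 15 → queue [11, 8, 9, 0, 7, 12, 15]
Visit 11 → queue [8, 9, 0, 7, 12, 15]
Visit 8 → queue [9, 0, 7, 12, 15]
Visit 9; enqueue 16 → queue [0, 7, 12, 15, 16]
Visit 0 → queue [7, 12, 15, 16]
Visit 7 → queue [12, 15, 16]
Visit 12 → queue [15, 16]
Visit 15 → queue [16]
Visit 16 → queue []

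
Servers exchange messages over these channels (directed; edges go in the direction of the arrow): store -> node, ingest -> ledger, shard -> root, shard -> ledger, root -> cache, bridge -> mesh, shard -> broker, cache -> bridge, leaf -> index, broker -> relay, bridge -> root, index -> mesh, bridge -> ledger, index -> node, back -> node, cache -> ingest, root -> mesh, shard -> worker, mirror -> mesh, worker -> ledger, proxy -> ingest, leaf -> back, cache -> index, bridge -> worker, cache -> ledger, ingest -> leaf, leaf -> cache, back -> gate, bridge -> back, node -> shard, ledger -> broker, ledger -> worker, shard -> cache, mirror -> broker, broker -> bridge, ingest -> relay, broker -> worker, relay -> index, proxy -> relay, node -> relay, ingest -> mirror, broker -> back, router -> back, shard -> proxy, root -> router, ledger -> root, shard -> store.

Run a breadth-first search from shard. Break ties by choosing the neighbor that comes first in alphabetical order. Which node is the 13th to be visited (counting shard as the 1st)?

ingest

Visit shard; enqueue broker, cache, ledger, proxy, root, store, worker → queue [broker, cache, ledger, proxy, root, store, worker]
Visit broker; enqueue back, bridge, relay → queue [cache, ledger, proxy, root, store, worker, back, bridge, relay]
Visit cache; enqueue index, ingest → queue [ledger, proxy, root, store, worker, back, bridge, relay, index, ingest]
Visit ledger → queue [proxy, root, store, worker, back, bridge, relay, index, ingest]
Visit proxy → queue [root, store, worker, back, bridge, relay, index, ingest]
Visit root; enqueue mesh, router → queue [store, worker, back, bridge, relay, index, ingest, mesh, router]
Visit store; enqueue node → queue [worker, back, bridge, relay, index, ingest, mesh, router, node]
Visit worker → queue [back, bridge, relay, index, ingest, mesh, router, node]
Visit back; enqueue gate → queue [bridge, relay, index, ingest, mesh, router, node, gate]
Visit bridge → queue [relay, index, ingest, mesh, router, node, gate]
Visit relay → queue [index, ingest, mesh, router, node, gate]
Visit index → queue [ingest, mesh, router, node, gate]
Visit ingest; enqueue leaf, mirror → queue [mesh, router, node, gate, leaf, mirror]
Visit mesh → queue [router, node, gate, leaf, mirror]
Visit router → queue [node, gate, leaf, mirror]
Visit node → queue [gate, leaf, mirror]
Visit gate → queue [leaf, mirror]
Visit leaf → queue [mirror]
Visit mirror → queue []

Visit order: shard, broker, cache, ledger, proxy, root, store, worker, back, bridge, relay, index, ingest, mesh, router, node, gate, leaf, mirror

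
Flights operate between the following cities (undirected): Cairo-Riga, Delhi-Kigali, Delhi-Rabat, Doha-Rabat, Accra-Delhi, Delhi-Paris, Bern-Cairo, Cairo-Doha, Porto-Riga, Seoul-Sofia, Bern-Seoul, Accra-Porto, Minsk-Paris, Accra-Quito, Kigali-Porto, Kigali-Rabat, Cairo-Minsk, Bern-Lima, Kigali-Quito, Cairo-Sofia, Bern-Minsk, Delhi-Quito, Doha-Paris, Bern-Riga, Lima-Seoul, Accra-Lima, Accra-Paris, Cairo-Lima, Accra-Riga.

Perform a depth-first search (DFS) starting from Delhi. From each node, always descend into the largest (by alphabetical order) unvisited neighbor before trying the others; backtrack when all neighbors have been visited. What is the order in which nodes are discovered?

Delhi, Rabat, Kigali, Quito, Accra, Riga, Porto, Cairo, Sofia, Seoul, Lima, Bern, Minsk, Paris, Doha

Visit Delhi
Delhi → Rabat
Rabat → Kigali
Kigali → Quito
Quito → Accra
Accra → Riga
Riga → Porto
Riga → Cairo
Cairo → Sofia
Sofia → Seoul
Seoul → Lima
Lima → Bern
Bern → Minsk
Minsk → Paris
Paris → Doha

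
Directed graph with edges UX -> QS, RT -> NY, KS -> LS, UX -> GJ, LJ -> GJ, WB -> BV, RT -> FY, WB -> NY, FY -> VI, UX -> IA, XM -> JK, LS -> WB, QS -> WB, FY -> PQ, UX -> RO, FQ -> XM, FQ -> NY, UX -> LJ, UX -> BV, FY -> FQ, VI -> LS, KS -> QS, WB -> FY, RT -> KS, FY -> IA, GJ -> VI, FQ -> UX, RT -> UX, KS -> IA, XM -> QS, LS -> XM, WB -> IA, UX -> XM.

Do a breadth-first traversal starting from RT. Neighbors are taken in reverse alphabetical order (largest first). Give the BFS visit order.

RT, UX, NY, KS, FY, XM, RO, QS, LJ, IA, GJ, BV, LS, VI, PQ, FQ, JK, WB

Visit RT; enqueue UX, NY, KS, FY → queue [UX, NY, KS, FY]
Visit UX; enqueue XM, RO, QS, LJ, IA, GJ, BV → queue [NY, KS, FY, XM, RO, QS, LJ, IA, GJ, BV]
Visit NY → queue [KS, FY, XM, RO, QS, LJ, IA, GJ, BV]
Visit KS; enqueue LS → queue [FY, XM, RO, QS, LJ, IA, GJ, BV, LS]
Visit FY; enqueue VI, PQ, FQ → queue [XM, RO, QS, LJ, IA, GJ, BV, LS, VI, PQ, FQ]
Visit XM; enqueue JK → queue [RO, QS, LJ, IA, GJ, BV, LS, VI, PQ, FQ, JK]
Visit RO → queue [QS, LJ, IA, GJ, BV, LS, VI, PQ, FQ, JK]
Visit QS; enqueue WB → queue [LJ, IA, GJ, BV, LS, VI, PQ, FQ, JK, WB]
Visit LJ → queue [IA, GJ, BV, LS, VI, PQ, FQ, JK, WB]
Visit IA → queue [GJ, BV, LS, VI, PQ, FQ, JK, WB]
Visit GJ → queue [BV, LS, VI, PQ, FQ, JK, WB]
Visit BV → queue [LS, VI, PQ, FQ, JK, WB]
Visit LS → queue [VI, PQ, FQ, JK, WB]
Visit VI → queue [PQ, FQ, JK, WB]
Visit PQ → queue [FQ, JK, WB]
Visit FQ → queue [JK, WB]
Visit JK → queue [WB]
Visit WB → queue []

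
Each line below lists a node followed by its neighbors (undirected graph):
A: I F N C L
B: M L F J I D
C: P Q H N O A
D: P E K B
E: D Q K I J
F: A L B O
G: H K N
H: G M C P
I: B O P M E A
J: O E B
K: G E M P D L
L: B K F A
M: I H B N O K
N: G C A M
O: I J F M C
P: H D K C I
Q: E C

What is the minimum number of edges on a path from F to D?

Level 0: F
Level 1: A, B, L, O
Level 2: C, D, I, J, K, M, N
Level 3: E, G, H, P, Q
D first appears at level 2.

2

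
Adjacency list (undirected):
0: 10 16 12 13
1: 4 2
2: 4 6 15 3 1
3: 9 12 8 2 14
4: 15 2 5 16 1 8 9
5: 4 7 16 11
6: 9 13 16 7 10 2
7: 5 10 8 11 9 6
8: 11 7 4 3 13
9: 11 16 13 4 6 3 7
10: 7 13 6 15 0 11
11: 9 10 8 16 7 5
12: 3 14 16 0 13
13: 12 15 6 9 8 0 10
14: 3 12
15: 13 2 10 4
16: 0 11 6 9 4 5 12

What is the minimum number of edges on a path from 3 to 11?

2

Level 0: 3
Level 1: 2, 8, 9, 12, 14
Level 2: 0, 1, 4, 6, 7, 11, 13, 15, 16
Level 3: 5, 10
11 first appears at level 2.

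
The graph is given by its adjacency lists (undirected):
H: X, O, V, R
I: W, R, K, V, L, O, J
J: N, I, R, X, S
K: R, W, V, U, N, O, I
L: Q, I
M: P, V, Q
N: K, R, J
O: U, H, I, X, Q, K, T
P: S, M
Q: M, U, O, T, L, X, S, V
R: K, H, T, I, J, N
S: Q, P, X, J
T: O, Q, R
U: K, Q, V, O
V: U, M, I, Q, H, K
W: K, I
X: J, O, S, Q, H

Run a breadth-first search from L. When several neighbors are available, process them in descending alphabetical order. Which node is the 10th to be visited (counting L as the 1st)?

M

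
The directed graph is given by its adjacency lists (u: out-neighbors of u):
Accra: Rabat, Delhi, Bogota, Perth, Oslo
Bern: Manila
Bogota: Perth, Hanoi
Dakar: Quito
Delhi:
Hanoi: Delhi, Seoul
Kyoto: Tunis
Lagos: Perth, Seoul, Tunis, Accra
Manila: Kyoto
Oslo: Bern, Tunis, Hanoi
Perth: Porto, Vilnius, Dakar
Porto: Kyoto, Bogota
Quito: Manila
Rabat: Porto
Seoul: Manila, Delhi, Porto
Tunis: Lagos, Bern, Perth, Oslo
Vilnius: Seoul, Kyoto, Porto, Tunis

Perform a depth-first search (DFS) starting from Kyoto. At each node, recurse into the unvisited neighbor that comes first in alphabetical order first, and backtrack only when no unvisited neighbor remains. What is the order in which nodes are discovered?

Visit Kyoto
Kyoto → Tunis
Tunis → Bern
Bern → Manila
Tunis → Lagos
Lagos → Accra
Accra → Bogota
Bogota → Hanoi
Hanoi → Delhi
Hanoi → Seoul
Seoul → Porto
Bogota → Perth
Perth → Dakar
Dakar → Quito
Perth → Vilnius
Accra → Oslo
Accra → Rabat

Kyoto, Tunis, Bern, Manila, Lagos, Accra, Bogota, Hanoi, Delhi, Seoul, Porto, Perth, Dakar, Quito, Vilnius, Oslo, Rabat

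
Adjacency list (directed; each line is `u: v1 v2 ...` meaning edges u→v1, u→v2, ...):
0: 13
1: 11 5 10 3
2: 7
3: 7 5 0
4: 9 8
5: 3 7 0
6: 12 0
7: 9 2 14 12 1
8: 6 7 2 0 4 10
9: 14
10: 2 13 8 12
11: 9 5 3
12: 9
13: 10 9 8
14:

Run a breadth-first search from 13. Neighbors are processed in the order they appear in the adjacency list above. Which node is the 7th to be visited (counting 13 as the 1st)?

14

Visit 13; enqueue 10, 9, 8 → queue [10, 9, 8]
Visit 10; enqueue 2, 12 → queue [9, 8, 2, 12]
Visit 9; enqueue 14 → queue [8, 2, 12, 14]
Visit 8; enqueue 6, 7, 0, 4 → queue [2, 12, 14, 6, 7, 0, 4]
Visit 2 → queue [12, 14, 6, 7, 0, 4]
Visit 12 → queue [14, 6, 7, 0, 4]
Visit 14 → queue [6, 7, 0, 4]
Visit 6 → queue [7, 0, 4]
Visit 7; enqueue 1 → queue [0, 4, 1]
Visit 0 → queue [4, 1]
Visit 4 → queue [1]
Visit 1; enqueue 11, 5, 3 → queue [11, 5, 3]
Visit 11 → queue [5, 3]
Visit 5 → queue [3]
Visit 3 → queue []

Visit order: 13, 10, 9, 8, 2, 12, 14, 6, 7, 0, 4, 1, 11, 5, 3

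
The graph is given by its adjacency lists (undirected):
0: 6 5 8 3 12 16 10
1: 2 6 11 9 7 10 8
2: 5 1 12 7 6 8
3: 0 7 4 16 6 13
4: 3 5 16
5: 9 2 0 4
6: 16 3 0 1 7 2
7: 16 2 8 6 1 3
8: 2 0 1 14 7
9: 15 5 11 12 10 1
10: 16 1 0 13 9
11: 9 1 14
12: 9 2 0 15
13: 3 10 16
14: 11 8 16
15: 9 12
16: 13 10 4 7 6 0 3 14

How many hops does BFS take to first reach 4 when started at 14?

Level 0: 14
Level 1: 8, 11, 16
Level 2: 0, 1, 2, 3, 4, 6, 7, 9, 10, 13
Level 3: 5, 12, 15
4 first appears at level 2.

2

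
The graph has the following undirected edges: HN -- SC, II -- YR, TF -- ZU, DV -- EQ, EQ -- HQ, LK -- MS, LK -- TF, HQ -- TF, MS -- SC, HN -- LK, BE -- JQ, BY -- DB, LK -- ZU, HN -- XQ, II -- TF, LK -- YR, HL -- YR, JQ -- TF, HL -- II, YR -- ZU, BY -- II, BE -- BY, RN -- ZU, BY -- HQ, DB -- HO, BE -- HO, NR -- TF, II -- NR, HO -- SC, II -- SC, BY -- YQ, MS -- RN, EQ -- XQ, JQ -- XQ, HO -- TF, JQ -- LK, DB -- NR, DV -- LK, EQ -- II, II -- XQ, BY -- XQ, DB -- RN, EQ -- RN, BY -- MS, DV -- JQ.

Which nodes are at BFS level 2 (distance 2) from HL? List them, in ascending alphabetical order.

Level 0: HL
Level 1: II, YR
Level 2: BY, EQ, LK, NR, SC, TF, XQ, ZU
Level 3: BE, DB, DV, HN, HO, HQ, JQ, MS, RN, YQ

BY, EQ, LK, NR, SC, TF, XQ, ZU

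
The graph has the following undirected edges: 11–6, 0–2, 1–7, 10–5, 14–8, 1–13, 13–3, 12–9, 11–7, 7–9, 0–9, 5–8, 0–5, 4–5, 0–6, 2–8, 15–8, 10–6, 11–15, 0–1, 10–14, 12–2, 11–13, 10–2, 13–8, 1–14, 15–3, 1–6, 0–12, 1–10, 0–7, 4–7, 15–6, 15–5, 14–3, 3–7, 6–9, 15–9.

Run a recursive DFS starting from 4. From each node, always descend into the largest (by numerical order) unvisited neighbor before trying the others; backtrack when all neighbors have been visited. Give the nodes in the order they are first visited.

Visit 4
4 → 7
7 → 11
11 → 15
15 → 9
9 → 12
12 → 2
2 → 10
10 → 14
14 → 8
8 → 13
13 → 3
13 → 1
1 → 6
6 → 0
0 → 5

4 → 7 → 11 → 15 → 9 → 12 → 2 → 10 → 14 → 8 → 13 → 3 → 1 → 6 → 0 → 5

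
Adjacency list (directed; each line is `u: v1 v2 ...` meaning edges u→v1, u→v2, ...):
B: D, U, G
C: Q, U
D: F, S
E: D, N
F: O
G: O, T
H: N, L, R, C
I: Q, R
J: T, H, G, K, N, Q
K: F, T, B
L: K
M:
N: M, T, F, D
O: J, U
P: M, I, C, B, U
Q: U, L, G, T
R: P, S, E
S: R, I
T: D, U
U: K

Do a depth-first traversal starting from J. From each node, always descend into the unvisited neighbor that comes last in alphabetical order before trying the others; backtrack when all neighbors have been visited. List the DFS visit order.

Visit J
J → T
T → U
U → K
K → F
F → O
K → B
B → G
B → D
D → S
S → R
R → P
P → M
P → I
I → Q
Q → L
P → C
R → E
E → N
J → H

J → T → U → K → F → O → B → G → D → S → R → P → M → I → Q → L → C → E → N → H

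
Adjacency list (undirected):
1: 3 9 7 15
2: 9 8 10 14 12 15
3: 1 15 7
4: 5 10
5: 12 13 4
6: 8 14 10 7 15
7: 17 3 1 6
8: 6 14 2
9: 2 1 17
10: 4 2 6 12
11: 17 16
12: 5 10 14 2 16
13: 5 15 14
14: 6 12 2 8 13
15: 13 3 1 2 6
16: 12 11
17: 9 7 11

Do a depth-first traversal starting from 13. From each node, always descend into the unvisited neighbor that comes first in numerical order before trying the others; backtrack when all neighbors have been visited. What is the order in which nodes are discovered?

13 5 4 10 2 8 6 7 1 3 15 9 17 11 16 12 14

Visit 13
13 → 5
5 → 4
4 → 10
10 → 2
2 → 8
8 → 6
6 → 7
7 → 1
1 → 3
3 → 15
1 → 9
9 → 17
17 → 11
11 → 16
16 → 12
12 → 14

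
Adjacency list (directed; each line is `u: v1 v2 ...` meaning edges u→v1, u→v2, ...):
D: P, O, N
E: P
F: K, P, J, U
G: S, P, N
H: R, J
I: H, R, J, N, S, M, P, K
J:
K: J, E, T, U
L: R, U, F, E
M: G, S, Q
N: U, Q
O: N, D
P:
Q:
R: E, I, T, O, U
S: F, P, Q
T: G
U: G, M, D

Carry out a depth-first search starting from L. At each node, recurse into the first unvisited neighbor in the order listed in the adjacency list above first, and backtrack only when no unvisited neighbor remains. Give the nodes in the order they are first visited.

Visit L
L → R
R → E
E → P
R → I
I → H
H → J
I → N
N → U
U → G
G → S
S → F
F → K
K → T
S → Q
U → M
U → D
D → O

L R E P I H J N U G S F K T Q M D O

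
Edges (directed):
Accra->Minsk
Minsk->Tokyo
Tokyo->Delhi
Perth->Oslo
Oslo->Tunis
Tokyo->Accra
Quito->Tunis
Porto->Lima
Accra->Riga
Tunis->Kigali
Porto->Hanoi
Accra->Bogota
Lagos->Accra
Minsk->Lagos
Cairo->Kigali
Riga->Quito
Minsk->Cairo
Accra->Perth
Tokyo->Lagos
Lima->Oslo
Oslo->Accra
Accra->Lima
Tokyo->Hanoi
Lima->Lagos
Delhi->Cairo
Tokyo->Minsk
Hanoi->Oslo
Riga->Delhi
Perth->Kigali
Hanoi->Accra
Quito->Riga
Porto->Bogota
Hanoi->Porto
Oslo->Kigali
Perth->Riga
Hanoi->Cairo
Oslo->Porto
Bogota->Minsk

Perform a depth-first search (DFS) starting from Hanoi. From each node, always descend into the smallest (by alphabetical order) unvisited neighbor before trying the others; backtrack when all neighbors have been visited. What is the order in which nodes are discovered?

Hanoi, Accra, Bogota, Minsk, Cairo, Kigali, Lagos, Tokyo, Delhi, Lima, Oslo, Porto, Tunis, Perth, Riga, Quito

Visit Hanoi
Hanoi → Accra
Accra → Bogota
Bogota → Minsk
Minsk → Cairo
Cairo → Kigali
Minsk → Lagos
Minsk → Tokyo
Tokyo → Delhi
Accra → Lima
Lima → Oslo
Oslo → Porto
Oslo → Tunis
Accra → Perth
Perth → Riga
Riga → Quito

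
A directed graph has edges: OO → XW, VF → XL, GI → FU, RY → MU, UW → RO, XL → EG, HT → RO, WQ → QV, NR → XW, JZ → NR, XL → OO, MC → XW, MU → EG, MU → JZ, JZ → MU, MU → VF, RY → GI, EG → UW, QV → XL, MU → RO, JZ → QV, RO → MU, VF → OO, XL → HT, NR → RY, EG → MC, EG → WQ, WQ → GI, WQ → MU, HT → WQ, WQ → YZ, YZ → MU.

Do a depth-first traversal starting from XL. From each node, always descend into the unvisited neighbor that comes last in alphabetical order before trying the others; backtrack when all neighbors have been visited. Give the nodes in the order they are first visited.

Visit XL
XL → OO
OO → XW
XL → HT
HT → WQ
WQ → YZ
YZ → MU
MU → VF
MU → RO
MU → JZ
JZ → QV
JZ → NR
NR → RY
RY → GI
GI → FU
MU → EG
EG → UW
EG → MC

XL, OO, XW, HT, WQ, YZ, MU, VF, RO, JZ, QV, NR, RY, GI, FU, EG, UW, MC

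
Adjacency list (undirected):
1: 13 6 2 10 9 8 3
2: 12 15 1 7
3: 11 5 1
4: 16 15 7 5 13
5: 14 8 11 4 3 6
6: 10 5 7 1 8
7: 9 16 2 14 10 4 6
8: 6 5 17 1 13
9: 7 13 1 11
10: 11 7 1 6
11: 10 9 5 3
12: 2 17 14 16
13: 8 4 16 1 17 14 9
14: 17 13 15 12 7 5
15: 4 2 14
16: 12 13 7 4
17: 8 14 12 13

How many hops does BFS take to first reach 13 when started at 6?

Level 0: 6
Level 1: 1, 5, 7, 8, 10
Level 2: 2, 3, 4, 9, 11, 13, 14, 16, 17
Level 3: 12, 15
13 first appears at level 2.

2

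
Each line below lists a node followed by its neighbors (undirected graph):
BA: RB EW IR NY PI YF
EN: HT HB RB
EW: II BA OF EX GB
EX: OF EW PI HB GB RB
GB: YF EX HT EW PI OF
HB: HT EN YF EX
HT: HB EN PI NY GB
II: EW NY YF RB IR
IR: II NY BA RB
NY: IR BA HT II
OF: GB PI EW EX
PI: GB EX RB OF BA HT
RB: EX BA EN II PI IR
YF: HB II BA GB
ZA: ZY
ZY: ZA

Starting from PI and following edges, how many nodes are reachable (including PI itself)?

14

BFS from PI visits: PI, GB, EX, RB, OF, BA, HT, YF, EW, HB, EN, II, IR, NY
Reachable nodes: 14 of 16 total.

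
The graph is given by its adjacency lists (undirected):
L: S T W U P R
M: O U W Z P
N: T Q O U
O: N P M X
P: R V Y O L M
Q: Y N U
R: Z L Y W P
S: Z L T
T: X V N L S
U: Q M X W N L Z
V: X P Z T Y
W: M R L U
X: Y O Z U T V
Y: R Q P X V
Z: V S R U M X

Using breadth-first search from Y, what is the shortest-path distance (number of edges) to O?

Level 0: Y
Level 1: P, Q, R, V, X
Level 2: L, M, N, O, T, U, W, Z
Level 3: S
O first appears at level 2.

2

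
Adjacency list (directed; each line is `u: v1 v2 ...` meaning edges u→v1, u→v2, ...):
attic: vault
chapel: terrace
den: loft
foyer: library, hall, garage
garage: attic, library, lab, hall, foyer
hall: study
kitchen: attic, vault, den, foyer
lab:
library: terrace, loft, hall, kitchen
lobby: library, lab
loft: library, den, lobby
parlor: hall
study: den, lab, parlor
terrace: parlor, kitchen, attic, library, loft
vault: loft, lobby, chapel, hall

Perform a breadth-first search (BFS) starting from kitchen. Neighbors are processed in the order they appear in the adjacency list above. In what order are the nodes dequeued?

kitchen, attic, vault, den, foyer, loft, lobby, chapel, hall, library, garage, lab, terrace, study, parlor

Visit kitchen; enqueue attic, vault, den, foyer → queue [attic, vault, den, foyer]
Visit attic → queue [vault, den, foyer]
Visit vault; enqueue loft, lobby, chapel, hall → queue [den, foyer, loft, lobby, chapel, hall]
Visit den → queue [foyer, loft, lobby, chapel, hall]
Visit foyer; enqueue library, garage → queue [loft, lobby, chapel, hall, library, garage]
Visit loft → queue [lobby, chapel, hall, library, garage]
Visit lobby; enqueue lab → queue [chapel, hall, library, garage, lab]
Visit chapel; enqueue terrace → queue [hall, library, garage, lab, terrace]
Visit hall; enqueue study → queue [library, garage, lab, terrace, study]
Visit library → queue [garage, lab, terrace, study]
Visit garage → queue [lab, terrace, study]
Visit lab → queue [terrace, study]
Visit terrace; enqueue parlor → queue [study, parlor]
Visit study → queue [parlor]
Visit parlor → queue []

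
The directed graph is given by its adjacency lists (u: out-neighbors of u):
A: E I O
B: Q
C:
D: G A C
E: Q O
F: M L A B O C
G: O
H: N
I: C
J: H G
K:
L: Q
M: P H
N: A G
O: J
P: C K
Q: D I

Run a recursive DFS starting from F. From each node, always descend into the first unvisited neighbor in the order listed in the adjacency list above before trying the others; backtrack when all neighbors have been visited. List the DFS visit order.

F M P C K H N A E Q D G O J I L B

Visit F
F → M
M → P
P → C
P → K
M → H
H → N
N → A
A → E
E → Q
Q → D
D → G
G → O
O → J
Q → I
F → L
F → B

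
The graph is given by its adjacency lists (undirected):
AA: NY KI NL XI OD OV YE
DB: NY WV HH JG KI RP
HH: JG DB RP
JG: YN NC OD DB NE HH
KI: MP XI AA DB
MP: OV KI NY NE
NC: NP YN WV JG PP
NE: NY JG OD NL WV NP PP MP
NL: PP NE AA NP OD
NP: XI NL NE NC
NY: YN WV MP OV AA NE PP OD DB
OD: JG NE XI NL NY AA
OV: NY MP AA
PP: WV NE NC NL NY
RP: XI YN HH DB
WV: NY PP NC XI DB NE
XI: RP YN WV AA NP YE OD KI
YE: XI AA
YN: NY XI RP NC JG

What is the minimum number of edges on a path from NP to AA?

2

Level 0: NP
Level 1: NC, NE, NL, XI
Level 2: AA, JG, KI, MP, NY, OD, PP, RP, WV, YE, YN
Level 3: DB, HH, OV
AA first appears at level 2.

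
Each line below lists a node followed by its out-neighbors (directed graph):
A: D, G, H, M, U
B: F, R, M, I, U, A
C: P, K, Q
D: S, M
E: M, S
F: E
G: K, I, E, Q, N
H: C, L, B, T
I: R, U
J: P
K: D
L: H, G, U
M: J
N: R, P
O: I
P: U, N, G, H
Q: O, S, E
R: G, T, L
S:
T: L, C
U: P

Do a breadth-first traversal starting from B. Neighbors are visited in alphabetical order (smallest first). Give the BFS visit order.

B -> A -> F -> I -> M -> R -> U -> D -> G -> H -> E -> J -> L -> T -> P -> S -> K -> N -> Q -> C -> O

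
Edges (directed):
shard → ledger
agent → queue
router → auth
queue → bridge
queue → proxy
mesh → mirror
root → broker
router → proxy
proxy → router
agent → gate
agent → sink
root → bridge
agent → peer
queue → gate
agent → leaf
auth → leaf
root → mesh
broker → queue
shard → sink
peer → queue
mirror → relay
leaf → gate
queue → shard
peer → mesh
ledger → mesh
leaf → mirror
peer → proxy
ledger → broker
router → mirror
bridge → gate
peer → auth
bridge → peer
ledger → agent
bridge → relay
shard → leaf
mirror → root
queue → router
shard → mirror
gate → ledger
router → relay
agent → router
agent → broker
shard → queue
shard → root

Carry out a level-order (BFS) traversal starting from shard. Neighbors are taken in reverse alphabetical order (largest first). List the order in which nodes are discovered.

shard -> sink -> root -> queue -> mirror -> ledger -> leaf -> mesh -> broker -> bridge -> router -> proxy -> gate -> relay -> agent -> peer -> auth

Visit shard; enqueue sink, root, queue, mirror, ledger, leaf → queue [sink, root, queue, mirror, ledger, leaf]
Visit sink → queue [root, queue, mirror, ledger, leaf]
Visit root; enqueue mesh, broker, bridge → queue [queue, mirror, ledger, leaf, mesh, broker, bridge]
Visit queue; enqueue router, proxy, gate → queue [mirror, ledger, leaf, mesh, broker, bridge, router, proxy, gate]
Visit mirror; enqueue relay → queue [ledger, leaf, mesh, broker, bridge, router, proxy, gate, relay]
Visit ledger; enqueue agent → queue [leaf, mesh, broker, bridge, router, proxy, gate, relay, agent]
Visit leaf → queue [mesh, broker, bridge, router, proxy, gate, relay, agent]
Visit mesh → queue [broker, bridge, router, proxy, gate, relay, agent]
Visit broker → queue [bridge, router, proxy, gate, relay, agent]
Visit bridge; enqueue peer → queue [router, proxy, gate, relay, agent, peer]
Visit router; enqueue auth → queue [proxy, gate, relay, agent, peer, auth]
Visit proxy → queue [gate, relay, agent, peer, auth]
Visit gate → queue [relay, agent, peer, auth]
Visit relay → queue [agent, peer, auth]
Visit agent → queue [peer, auth]
Visit peer → queue [auth]
Visit auth → queue []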